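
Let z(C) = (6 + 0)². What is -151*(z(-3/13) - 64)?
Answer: 4228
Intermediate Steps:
z(C) = 36 (z(C) = 6² = 36)
-151*(z(-3/13) - 64) = -151*(36 - 64) = -151*(-28) = 4228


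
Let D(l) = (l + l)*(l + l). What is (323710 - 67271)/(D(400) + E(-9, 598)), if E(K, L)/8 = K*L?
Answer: 256439/596944 ≈ 0.42959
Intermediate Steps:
D(l) = 4*l² (D(l) = (2*l)*(2*l) = 4*l²)
E(K, L) = 8*K*L (E(K, L) = 8*(K*L) = 8*K*L)
(323710 - 67271)/(D(400) + E(-9, 598)) = (323710 - 67271)/(4*400² + 8*(-9)*598) = 256439/(4*160000 - 43056) = 256439/(640000 - 43056) = 256439/596944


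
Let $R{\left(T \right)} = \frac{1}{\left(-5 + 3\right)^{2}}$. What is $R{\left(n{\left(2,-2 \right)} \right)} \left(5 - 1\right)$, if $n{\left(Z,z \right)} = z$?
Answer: $1$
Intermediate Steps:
$R{\left(T \right)} = \frac{1}{4}$ ($R{\left(T \right)} = \frac{1}{\left(-2\right)^{2}} = \frac{1}{4}$)
$R{\left(n{\left(2,-2 \right)} \right)} \left(5 - 1\right) = \frac{5 - 1}{4} = \frac{1}{4} \cdot 4 = 1$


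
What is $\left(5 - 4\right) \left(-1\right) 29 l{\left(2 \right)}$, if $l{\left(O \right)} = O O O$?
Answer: $-232$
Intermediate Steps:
$l{\left(O \right)} = O^{3}$ ($l{\left(O \right)} = O^{2} O = O^{3}$)
$\left(5 - 4\right) \left(-1\right) 29 l{\left(2 \right)} = \left(5 - 4\right) \left(-1\right) 29 \cdot 2^{3} = 1 \left(-1\right) 29 \cdot 8 = \left(-1\right) 29 \cdot 8 = \left(-29\right) 8 = -232$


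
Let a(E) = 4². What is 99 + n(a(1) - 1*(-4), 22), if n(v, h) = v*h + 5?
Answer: 544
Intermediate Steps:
a(E) = 16
n(v, h) = 5 + h*v (n(v, h) = h*v + 5 = 5 + h*v)
99 + n(a(1) - 1*(-4), 22) = 99 + (5 + 22*(16 - 1*(-4))) = 99 + (5 + 22*(16 + 4)) = 99 + (5 + 22*20) = 99 + (5 + 440) = 99 + 445 = 544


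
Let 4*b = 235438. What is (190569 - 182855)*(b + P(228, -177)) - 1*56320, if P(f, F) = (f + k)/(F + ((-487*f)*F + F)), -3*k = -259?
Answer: 1911898358509136/4211361 ≈ 4.5399e+8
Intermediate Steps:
k = 259/3 (k = -1/3*(-259) = 259/3 ≈ 86.333)
b = 117719/2 (b = (1/4)*235438 = 117719/2 ≈ 58860.)
P(f, F) = (259/3 + f)/(2*F - 487*F*f) (P(f, F) = (f + 259/3)/(F + ((-487*f)*F + F)) = (259/3 + f)/(F + (-487*F*f + F)) = (259/3 + f)/(F + (F - 487*F*f)) = (259/3 + f)/(2*F - 487*F*f))
(190569 - 182855)*(b + P(228, -177)) - 1*56320 = (190569 - 182855)*(117719/2 + (-259/3 - 1*228)/((-177)*(-2 + 487*228))) - 1*56320 = 7714*(117719/2 - (-259/3 - 228)/(177*(-2 + 111036))) - 56320 = 7714*(117719/2 - 1/177*(-943/3)/111034) - 56320 = 7714*(117719/2 - 1/177*1/111034*(-943/3)) - 56320 = 7714*(117719/2 + 943/58959054) - 56320 = 7714*(1735150219928/29479527) - 56320 = 1912135542360656/4211361 - 56320 = 1911898358509136/4211361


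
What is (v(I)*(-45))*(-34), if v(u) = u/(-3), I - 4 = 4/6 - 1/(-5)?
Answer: -2482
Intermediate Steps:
I = 73/15 (I = 4 + (4/6 - 1/(-5)) = 4 + (4*(⅙) - 1*(-⅕)) = 4 + (⅔ + ⅕) = 4 + 13/15 = 73/15 ≈ 4.8667)
v(u) = -u/3 (v(u) = u*(-⅓) = -u/3)
(v(I)*(-45))*(-34) = (-⅓*73/15*(-45))*(-34) = -73/45*(-45)*(-34) = 73*(-34) = -2482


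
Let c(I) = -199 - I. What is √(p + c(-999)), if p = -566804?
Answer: 2*I*√141501 ≈ 752.33*I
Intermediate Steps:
√(p + c(-999)) = √(-566804 + (-199 - 1*(-999))) = √(-566804 + (-199 + 999)) = √(-566804 + 800) = √(-566004) = 2*I*√141501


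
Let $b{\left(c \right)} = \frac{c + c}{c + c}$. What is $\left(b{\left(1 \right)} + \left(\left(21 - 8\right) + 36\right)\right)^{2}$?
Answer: $2500$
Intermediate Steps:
$b{\left(c \right)} = 1$ ($b{\left(c \right)} = \frac{2 c}{2 c} = 2 c \frac{1}{2 c} = 1$)
$\left(b{\left(1 \right)} + \left(\left(21 - 8\right) + 36\right)\right)^{2} = \left(1 + \left(\left(21 - 8\right) + 36\right)\right)^{2} = \left(1 + \left(13 + 36\right)\right)^{2} = \left(1 + 49\right)^{2} = 50^{2} = 2500$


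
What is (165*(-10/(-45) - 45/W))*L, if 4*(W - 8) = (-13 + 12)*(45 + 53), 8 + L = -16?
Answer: -11680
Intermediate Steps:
L = -24 (L = -8 - 16 = -24)
W = -33/2 (W = 8 + ((-13 + 12)*(45 + 53))/4 = 8 + (-1*98)/4 = 8 + (1/4)*(-98) = 8 - 49/2 = -33/2 ≈ -16.500)
(165*(-10/(-45) - 45/W))*L = (165*(-10/(-45) - 45/(-33/2)))*(-24) = (165*(-10*(-1/45) - 45*(-2/33)))*(-24) = (165*(2/9 + 30/11))*(-24) = (165*(292/99))*(-24) = (1460/3)*(-24) = -11680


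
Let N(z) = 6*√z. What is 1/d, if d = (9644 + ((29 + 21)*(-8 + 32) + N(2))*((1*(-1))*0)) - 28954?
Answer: -1/19310 ≈ -5.1787e-5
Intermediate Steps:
d = -19310 (d = (9644 + ((29 + 21)*(-8 + 32) + 6*√2)*((1*(-1))*0)) - 28954 = (9644 + (50*24 + 6*√2)*(-1*0)) - 28954 = (9644 + (1200 + 6*√2)*0) - 28954 = (9644 + 0) - 28954 = 9644 - 28954 = -19310)
1/d = 1/(-19310) = -1/19310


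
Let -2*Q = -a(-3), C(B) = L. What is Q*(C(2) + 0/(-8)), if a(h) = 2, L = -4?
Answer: -4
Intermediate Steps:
C(B) = -4
Q = 1 (Q = -(-1)*2/2 = -½*(-2) = 1)
Q*(C(2) + 0/(-8)) = 1*(-4 + 0/(-8)) = 1*(-4 + 0*(-⅛)) = 1*(-4 + 0) = 1*(-4) = -4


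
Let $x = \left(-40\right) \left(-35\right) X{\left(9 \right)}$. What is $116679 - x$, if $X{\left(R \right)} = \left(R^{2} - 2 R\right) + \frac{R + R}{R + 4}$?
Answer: $\frac{345027}{13} \approx 26541.0$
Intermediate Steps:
$X{\left(R \right)} = R^{2} - 2 R + \frac{2 R}{4 + R}$ ($X{\left(R \right)} = \left(R^{2} - 2 R\right) + \frac{2 R}{4 + R} = R^{2} - 2 R + \frac{2 R}{4 + R}$)
$x = \frac{1171800}{13}$ ($x = \left(-40\right) \left(-35\right) \frac{9 \left(-6 + 9^{2} + 2 \cdot 9\right)}{4 + 9} = 1400 \frac{9 \left(-6 + 81 + 18\right)}{13} = 1400 \cdot 9 \cdot \frac{1}{13} \cdot 93 = 1400 \cdot \frac{837}{13} = \frac{1171800}{13} \approx 90139.0$)
$116679 - x = 116679 - \frac{1171800}{13} = \frac{345027}{13}$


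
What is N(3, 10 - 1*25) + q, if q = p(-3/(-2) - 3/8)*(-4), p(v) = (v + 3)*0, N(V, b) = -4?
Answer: -4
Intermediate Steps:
p(v) = 0 (p(v) = (3 + v)*0 = 0)
q = 0 (q = 0*(-4) = 0)
N(3, 10 - 1*25) + q = -4 + 0 = -4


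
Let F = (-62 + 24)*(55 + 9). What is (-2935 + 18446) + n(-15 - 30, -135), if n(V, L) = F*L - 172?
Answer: 343659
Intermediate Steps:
F = -2432 (F = -38*64 = -2432)
n(V, L) = -172 - 2432*L (n(V, L) = -2432*L - 172 = -172 - 2432*L)
(-2935 + 18446) + n(-15 - 30, -135) = (-2935 + 18446) + (-172 - 2432*(-135)) = 15511 + (-172 + 328320) = 15511 + 328148 = 343659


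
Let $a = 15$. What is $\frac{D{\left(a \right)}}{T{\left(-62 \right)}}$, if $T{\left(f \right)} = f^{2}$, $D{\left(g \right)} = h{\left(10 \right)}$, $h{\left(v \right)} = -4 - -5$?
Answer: $\frac{1}{3844} \approx 0.00026015$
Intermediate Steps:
$h{\left(v \right)} = 1$ ($h{\left(v \right)} = -4 + 5 = 1$)
$D{\left(g \right)} = 1$
$\frac{D{\left(a \right)}}{T{\left(-62 \right)}} = 1 \frac{1}{\left(-62\right)^{2}} = 1 \cdot \frac{1}{3844} = \frac{1}{3844}$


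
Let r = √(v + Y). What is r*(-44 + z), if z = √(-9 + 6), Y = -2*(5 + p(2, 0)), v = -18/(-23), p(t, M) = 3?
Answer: 5*I*√322*(-44 + I*√3)/23 ≈ -6.7566 - 171.64*I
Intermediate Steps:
v = 18/23 (v = -18*(-1/23) = 18/23 ≈ 0.78261)
Y = -16 (Y = -2*(5 + 3) = -2*8 = -16)
z = I*√3 (z = √(-3) = I*√3 ≈ 1.732*I)
r = 5*I*√322/23 (r = √(18/23 - 16) = √(-350/23) = 5*I*√322/23 ≈ 3.9009*I)
r*(-44 + z) = (5*I*√322/23)*(-44 + I*√3) = 5*I*√322*(-44 + I*√3)/23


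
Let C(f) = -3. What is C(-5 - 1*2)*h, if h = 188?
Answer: -564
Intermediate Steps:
C(-5 - 1*2)*h = -3*188 = -564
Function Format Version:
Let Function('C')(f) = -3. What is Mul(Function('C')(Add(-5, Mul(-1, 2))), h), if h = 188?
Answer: -564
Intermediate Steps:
Mul(Function('C')(Add(-5, Mul(-1, 2))), h) = Mul(-3, 188) = -564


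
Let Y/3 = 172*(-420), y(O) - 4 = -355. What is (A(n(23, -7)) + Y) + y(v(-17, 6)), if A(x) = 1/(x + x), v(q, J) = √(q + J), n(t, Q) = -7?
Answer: -3038995/14 ≈ -2.1707e+5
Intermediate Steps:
v(q, J) = √(J + q)
y(O) = -351 (y(O) = 4 - 355 = -351)
Y = -216720 (Y = 3*(172*(-420)) = 3*(-72240) = -216720)
A(x) = 1/(2*x)
(A(n(23, -7)) + Y) + y(v(-17, 6)) = ((½)/(-7) - 216720) - 351 = ((½)*(-⅐) - 216720) - 351 = (-1/14 - 216720) - 351 = -3034081/14 - 351 = -3038995/14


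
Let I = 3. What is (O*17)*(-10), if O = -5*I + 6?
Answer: 1530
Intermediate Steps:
O = -9 (O = -5*3 + 6 = -15 + 6 = -9)
(O*17)*(-10) = -9*17*(-10) = -153*(-10) = 1530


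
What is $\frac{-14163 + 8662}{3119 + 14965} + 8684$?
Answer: $\frac{157035955}{18084} \approx 8683.7$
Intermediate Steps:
$\frac{-14163 + 8662}{3119 + 14965} + 8684 = - \frac{5501}{18084} + 8684 = \frac{157035955}{18084}$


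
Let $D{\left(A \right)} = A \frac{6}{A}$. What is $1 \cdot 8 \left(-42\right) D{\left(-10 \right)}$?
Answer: $-2016$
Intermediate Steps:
$D{\left(A \right)} = 6$
$1 \cdot 8 \left(-42\right) D{\left(-10 \right)} = 1 \cdot 8 \left(-42\right) 6 = 8 \left(-42\right) 6 = \left(-336\right) 6 = -2016$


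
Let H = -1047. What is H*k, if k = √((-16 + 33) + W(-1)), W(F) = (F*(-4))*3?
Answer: -1047*√29 ≈ -5638.3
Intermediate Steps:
W(F) = -12*F (W(F) = -4*F*3 = -12*F)
k = √29 (k = √((-16 + 33) - 12*(-1)) = √(17 + 12) = √29 ≈ 5.3852)
H*k = -1047*√29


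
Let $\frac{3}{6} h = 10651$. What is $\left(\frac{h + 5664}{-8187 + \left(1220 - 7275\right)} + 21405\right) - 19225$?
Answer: $\frac{15510297}{7121} \approx 2178.1$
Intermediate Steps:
$h = 21302$ ($h = 2 \cdot 10651 = 21302$)
$\left(\frac{h + 5664}{-8187 + \left(1220 - 7275\right)} + 21405\right) - 19225 = \left(\frac{21302 + 5664}{-8187 + \left(1220 - 7275\right)} + 21405\right) - 19225 = \left(\frac{26966}{-8187 - 6055} + 21405\right) - 19225 = \left(\frac{26966}{-14242} + 21405\right) - 19225 = \left(26966 \left(- \frac{1}{14242}\right) + 21405\right) - 19225 = \left(- \frac{13483}{7121} + 21405\right) - 19225 = \frac{152411522}{7121} - 19225 = \frac{15510297}{7121}$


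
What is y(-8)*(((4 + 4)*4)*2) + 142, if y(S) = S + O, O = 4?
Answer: -114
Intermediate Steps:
y(S) = 4 + S (y(S) = S + 4 = 4 + S)
y(-8)*(((4 + 4)*4)*2) + 142 = (4 - 8)*(((4 + 4)*4)*2) + 142 = -4*8*4*2 + 142 = -128*2 + 142 = -4*64 + 142 = -256 + 142 = -114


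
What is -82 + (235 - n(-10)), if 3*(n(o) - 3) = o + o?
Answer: 470/3 ≈ 156.67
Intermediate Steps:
n(o) = 3 + 2*o/3 (n(o) = 3 + (o + o)/3 = 3 + (2*o)/3 = 3 + 2*o/3)
-82 + (235 - n(-10)) = -82 + (235 - (3 + (⅔)*(-10))) = -82 + (235 - (3 - 20/3)) = -82 + (235 - 1*(-11/3)) = -82 + (235 + 11/3) = -82 + 716/3 = 470/3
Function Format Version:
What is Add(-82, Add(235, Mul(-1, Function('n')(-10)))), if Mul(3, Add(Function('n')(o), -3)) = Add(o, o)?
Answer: Rational(470, 3) ≈ 156.67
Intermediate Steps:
Function('n')(o) = Add(3, Mul(Rational(2, 3), o)) (Function('n')(o) = Add(3, Mul(Rational(1, 3), Add(o, o))) = Add(3, Mul(Rational(1, 3), Mul(2, o))) = Add(3, Mul(Rational(2, 3), o)))
Add(-82, Add(235, Mul(-1, Function('n')(-10)))) = Add(-82, Add(235, Mul(-1, Add(3, Mul(Rational(2, 3), -10))))) = Add(-82, Add(235, Mul(-1, Add(3, Rational(-20, 3))))) = Add(-82, Add(235, Mul(-1, Rational(-11, 3)))) = Add(-82, Add(235, Rational(11, 3))) = Add(-82, Rational(716, 3)) = Rational(470, 3)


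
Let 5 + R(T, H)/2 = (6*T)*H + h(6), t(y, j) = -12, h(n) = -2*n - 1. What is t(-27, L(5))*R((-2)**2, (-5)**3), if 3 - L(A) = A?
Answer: 72432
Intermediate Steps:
h(n) = -1 - 2*n
L(A) = 3 - A
R(T, H) = -36 + 12*H*T (R(T, H) = -10 + 2*((6*T)*H + (-1 - 2*6)) = -10 + 2*(6*H*T + (-1 - 12)) = -10 + 2*(6*H*T - 13) = -10 + 2*(-13 + 6*H*T) = -10 + (-26 + 12*H*T) = -36 + 12*H*T)
t(-27, L(5))*R((-2)**2, (-5)**3) = -12*(-36 + 12*(-5)**3*(-2)**2) = -12*(-36 + 12*(-125)*4) = -12*(-36 - 6000) = -12*(-6036) = 72432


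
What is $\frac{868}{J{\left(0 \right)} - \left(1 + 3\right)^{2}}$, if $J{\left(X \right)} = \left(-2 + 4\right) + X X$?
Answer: $-62$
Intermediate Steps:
$J{\left(X \right)} = 2 + X^{2}$
$\frac{868}{J{\left(0 \right)} - \left(1 + 3\right)^{2}} = \frac{868}{\left(2 + 0^{2}\right) - \left(1 + 3\right)^{2}} = \frac{868}{\left(2 + 0\right) - 4^{2}} = \frac{868}{2 - 16} = \frac{868}{-14} = 868 \left(- \frac{1}{14}\right) = -62$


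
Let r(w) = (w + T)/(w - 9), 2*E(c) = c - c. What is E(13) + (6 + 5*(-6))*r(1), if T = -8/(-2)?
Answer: 15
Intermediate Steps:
T = 4 (T = -8*(-½) = 4)
E(c) = 0 (E(c) = (c - c)/2 = (½)*0 = 0)
r(w) = (4 + w)/(-9 + w) (r(w) = (w + 4)/(w - 9) = (4 + w)/(-9 + w))
E(13) + (6 + 5*(-6))*r(1) = 0 + (6 + 5*(-6))*((4 + 1)/(-9 + 1)) = 0 + (6 - 30)*(5/(-8)) = 0 - (-3)*5 = 0 - 24*(-5/8) = 0 + 15 = 15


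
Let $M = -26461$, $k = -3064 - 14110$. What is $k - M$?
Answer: $9287$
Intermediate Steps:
$k = -17174$
$k - M = -17174 - -26461 = -17174 + 26461 = 9287$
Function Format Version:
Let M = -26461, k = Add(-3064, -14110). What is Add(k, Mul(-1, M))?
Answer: 9287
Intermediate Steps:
k = -17174
Add(k, Mul(-1, M)) = Add(-17174, Mul(-1, -26461)) = Add(-17174, 26461) = 9287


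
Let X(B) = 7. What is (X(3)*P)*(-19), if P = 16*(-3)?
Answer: 6384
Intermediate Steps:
P = -48
(X(3)*P)*(-19) = (7*(-48))*(-19) = -336*(-19) = 6384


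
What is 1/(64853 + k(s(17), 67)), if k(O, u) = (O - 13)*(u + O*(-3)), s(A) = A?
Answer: 1/64917 ≈ 1.5404e-5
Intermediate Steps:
k(O, u) = (-13 + O)*(u - 3*O)
1/(64853 + k(s(17), 67)) = 1/(64853 + (-13*67 - 3*17**2 + 39*17 + 17*67)) = 1/(64853 + (-871 - 3*289 + 663 + 1139)) = 1/(64853 + (-871 - 867 + 663 + 1139)) = 1/(64853 + 64) = 1/64917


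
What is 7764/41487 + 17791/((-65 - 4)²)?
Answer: 258353207/65839869 ≈ 3.9240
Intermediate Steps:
7764/41487 + 17791/((-65 - 4)²) = 7764*(1/41487) + 17791/((-69)²) = 2588/13829 + 17791/4761 = 258353207/65839869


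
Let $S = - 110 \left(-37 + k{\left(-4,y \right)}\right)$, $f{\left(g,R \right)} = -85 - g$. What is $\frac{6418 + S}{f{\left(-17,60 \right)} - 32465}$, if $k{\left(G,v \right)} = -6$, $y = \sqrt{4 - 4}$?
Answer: $- \frac{11148}{32533} \approx -0.34267$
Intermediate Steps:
$y = 0$ ($y = \sqrt{0} = 0$)
$S = 4730$ ($S = - 110 \left(-37 - 6\right) = \left(-110\right) \left(-43\right) = 4730$)
$\frac{6418 + S}{f{\left(-17,60 \right)} - 32465} = \frac{6418 + 4730}{\left(-85 - -17\right) - 32465} = \frac{11148}{\left(-85 + 17\right) - 32465} = \frac{11148}{-68 - 32465} = \frac{11148}{-32533} = 11148 \left(- \frac{1}{32533}\right) = - \frac{11148}{32533}$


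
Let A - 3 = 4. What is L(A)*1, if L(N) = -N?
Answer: -7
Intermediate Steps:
A = 7 (A = 3 + 4 = 7)
L(A)*1 = -1*7*1 = -7*1 = -7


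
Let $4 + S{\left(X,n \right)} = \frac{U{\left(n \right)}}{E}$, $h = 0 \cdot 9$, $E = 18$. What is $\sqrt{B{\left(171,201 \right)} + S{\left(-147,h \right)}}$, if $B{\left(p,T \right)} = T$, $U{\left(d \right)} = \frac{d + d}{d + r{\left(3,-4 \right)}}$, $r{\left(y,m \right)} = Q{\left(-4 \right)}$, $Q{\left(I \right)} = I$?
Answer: $\sqrt{197} \approx 14.036$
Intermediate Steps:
$r{\left(y,m \right)} = -4$
$U{\left(d \right)} = \frac{2 d}{-4 + d}$ ($U{\left(d \right)} = \frac{d + d}{d - 4} = \frac{2 d}{-4 + d}$)
$h = 0$
$S{\left(X,n \right)} = -4 + \frac{n}{9 \left(-4 + n\right)}$ ($S{\left(X,n \right)} = -4 + \frac{2 n \frac{1}{-4 + n}}{18} = -4 + \frac{2 n}{-4 + n} \frac{1}{18} = -4 + \frac{n}{9 \left(-4 + n\right)}$)
$\sqrt{B{\left(171,201 \right)} + S{\left(-147,h \right)}} = \sqrt{201 + \frac{144 - 0}{9 \left(-4 + 0\right)}} = \sqrt{201 + \frac{144 + 0}{9 \left(-4\right)}} = \sqrt{201 + \frac{1}{9} \left(- \frac{1}{4}\right) 144} = \sqrt{201 - 4} = \sqrt{197}$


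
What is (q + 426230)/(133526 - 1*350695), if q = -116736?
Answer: -309494/217169 ≈ -1.4251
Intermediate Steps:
(q + 426230)/(133526 - 1*350695) = (-116736 + 426230)/(133526 - 1*350695) = 309494/(133526 - 350695) = 309494/(-217169) = 309494*(-1/217169) = -309494/217169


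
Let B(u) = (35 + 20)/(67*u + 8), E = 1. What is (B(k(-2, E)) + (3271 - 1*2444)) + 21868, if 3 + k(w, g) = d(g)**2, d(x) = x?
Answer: 2859515/126 ≈ 22695.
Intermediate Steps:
k(w, g) = -3 + g**2
B(u) = 55/(8 + 67*u)
(B(k(-2, E)) + (3271 - 1*2444)) + 21868 = (55/(8 + 67*(-3 + 1**2)) + (3271 - 1*2444)) + 21868 = (55/(8 + 67*(-3 + 1)) + (3271 - 2444)) + 21868 = (55/(8 + 67*(-2)) + 827) + 21868 = (55/(8 - 134) + 827) + 21868 = (55/(-126) + 827) + 21868 = (55*(-1/126) + 827) + 21868 = (-55/126 + 827) + 21868 = 104147/126 + 21868 = 2859515/126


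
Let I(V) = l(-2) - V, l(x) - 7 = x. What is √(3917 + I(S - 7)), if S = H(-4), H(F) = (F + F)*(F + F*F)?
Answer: 5*√161 ≈ 63.443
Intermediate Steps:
l(x) = 7 + x
H(F) = 2*F*(F + F²) (H(F) = (2*F)*(F + F²) = 2*F*(F + F²))
S = -96 (S = 2*(-4)²*(1 - 4) = 2*16*(-3) = -96)
I(V) = 5 - V (I(V) = (7 - 2) - V = 5 - V)
√(3917 + I(S - 7)) = √(3917 + (5 - (-96 - 7))) = √(3917 + (5 - 1*(-103))) = √(3917 + (5 + 103)) = √(3917 + 108) = √4025 = 5*√161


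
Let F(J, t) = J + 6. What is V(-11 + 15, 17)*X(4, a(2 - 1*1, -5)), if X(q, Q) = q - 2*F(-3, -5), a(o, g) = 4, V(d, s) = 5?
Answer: -10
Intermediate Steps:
F(J, t) = 6 + J
X(q, Q) = -6 + q (X(q, Q) = q - 2*(6 - 3) = q - 2*3 = q - 6 = -6 + q)
V(-11 + 15, 17)*X(4, a(2 - 1*1, -5)) = 5*(-6 + 4) = 5*(-2) = -10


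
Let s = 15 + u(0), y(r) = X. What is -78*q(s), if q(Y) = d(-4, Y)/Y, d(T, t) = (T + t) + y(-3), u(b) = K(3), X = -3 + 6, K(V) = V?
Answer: -221/3 ≈ -73.667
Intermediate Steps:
X = 3
y(r) = 3
u(b) = 3
d(T, t) = 3 + T + t (d(T, t) = (T + t) + 3 = 3 + T + t)
s = 18 (s = 15 + 3 = 18)
q(Y) = (-1 + Y)/Y (q(Y) = (3 - 4 + Y)/Y = (-1 + Y)/Y)
-78*q(s) = -78*(-1 + 18)/18 = -13*17/3 = -78*17/18 = -221/3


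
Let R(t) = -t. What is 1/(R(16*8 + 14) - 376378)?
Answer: -1/376520 ≈ -2.6559e-6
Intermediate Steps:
1/(R(16*8 + 14) - 376378) = 1/(-(16*8 + 14) - 376378) = 1/(-(128 + 14) - 376378) = 1/(-1*142 - 376378) = 1/(-142 - 376378) = 1/(-376520) = -1/376520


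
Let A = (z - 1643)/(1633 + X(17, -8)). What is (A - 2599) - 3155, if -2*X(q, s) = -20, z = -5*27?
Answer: -9455600/1643 ≈ -5755.1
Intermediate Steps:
z = -135
X(q, s) = 10 (X(q, s) = -½*(-20) = 10)
A = -1778/1643 (A = (-135 - 1643)/(1633 + 10) = -1778/1643 ≈ -1.0822)
(A - 2599) - 3155 = (-1778/1643 - 2599) - 3155 = -4271935/1643 - 3155 = -9455600/1643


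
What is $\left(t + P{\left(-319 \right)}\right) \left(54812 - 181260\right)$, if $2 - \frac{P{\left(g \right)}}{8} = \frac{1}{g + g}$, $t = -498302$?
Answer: $\frac{20099318027040}{319} \approx 6.3007 \cdot 10^{10}$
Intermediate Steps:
$P{\left(g \right)} = 16 - \frac{4}{g}$ ($P{\left(g \right)} = 16 - \frac{8}{g + g} = 16 - \frac{8}{2 g} = 16 - 8 \frac{1}{2 g} = 16 - \frac{4}{g}$)
$\left(t + P{\left(-319 \right)}\right) \left(54812 - 181260\right) = \left(-498302 + \left(16 - \frac{4}{-319}\right)\right) \left(54812 - 181260\right) = \left(-498302 + \left(16 - - \frac{4}{319}\right)\right) \left(-126448\right) = \left(-498302 + \left(16 + \frac{4}{319}\right)\right) \left(-126448\right) = \left(-498302 + \frac{5108}{319}\right) \left(-126448\right) = \left(- \frac{158953230}{319}\right) \left(-126448\right) = \frac{20099318027040}{319}$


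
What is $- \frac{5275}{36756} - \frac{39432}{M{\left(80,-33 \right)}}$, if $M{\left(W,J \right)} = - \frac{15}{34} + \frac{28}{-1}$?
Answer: $\frac{49273227203}{35543052} \approx 1386.3$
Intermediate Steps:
$M{\left(W,J \right)} = - \frac{967}{34}$ ($M{\left(W,J \right)} = \left(-15\right) \frac{1}{34} + 28 \left(-1\right) = - \frac{15}{34} - 28 = - \frac{967}{34}$)
$- \frac{5275}{36756} - \frac{39432}{M{\left(80,-33 \right)}} = - \frac{5275}{36756} - \frac{39432}{- \frac{967}{34}} = \left(-5275\right) \frac{1}{36756} - - \frac{1340688}{967} = - \frac{5275}{36756} + \frac{1340688}{967} = \frac{49273227203}{35543052}$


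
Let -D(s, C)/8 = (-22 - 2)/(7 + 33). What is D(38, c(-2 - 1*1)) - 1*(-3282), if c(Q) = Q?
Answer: 16434/5 ≈ 3286.8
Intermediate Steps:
D(s, C) = 24/5 (D(s, C) = -8*(-22 - 2)/(7 + 33) = -(-192)/40 = -8*(-3/5) = 24/5)
D(38, c(-2 - 1*1)) - 1*(-3282) = 24/5 - 1*(-3282) = 24/5 + 3282 = 16434/5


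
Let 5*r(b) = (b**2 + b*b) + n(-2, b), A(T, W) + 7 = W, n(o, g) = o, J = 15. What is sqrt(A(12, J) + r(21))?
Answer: 2*sqrt(46) ≈ 13.565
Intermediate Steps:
A(T, W) = -7 + W
r(b) = -2/5 + 2*b**2/5 (r(b) = ((b**2 + b*b) - 2)/5 = ((b**2 + b**2) - 2)/5 = (2*b**2 - 2)/5 = (-2 + 2*b**2)/5 = -2/5 + 2*b**2/5)
sqrt(A(12, J) + r(21)) = sqrt((-7 + 15) + (-2/5 + (2/5)*21**2)) = sqrt(8 + (-2/5 + (2/5)*441)) = sqrt(8 + (-2/5 + 882/5)) = sqrt(8 + 176) = sqrt(184) = 2*sqrt(46)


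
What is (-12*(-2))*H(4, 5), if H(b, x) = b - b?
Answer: 0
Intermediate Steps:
H(b, x) = 0
(-12*(-2))*H(4, 5) = -12*(-2)*0 = 24*0 = 0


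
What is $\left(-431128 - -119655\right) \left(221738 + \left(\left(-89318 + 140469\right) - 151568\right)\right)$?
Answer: $-37788215833$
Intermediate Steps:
$\left(-431128 - -119655\right) \left(221738 + \left(\left(-89318 + 140469\right) - 151568\right)\right) = \left(-431128 + 119655\right) \left(221738 + \left(51151 - 151568\right)\right) = - 311473 \left(221738 - 100417\right) = \left(-311473\right) 121321 = -37788215833$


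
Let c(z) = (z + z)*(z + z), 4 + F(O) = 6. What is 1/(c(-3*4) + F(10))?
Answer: 1/578 ≈ 0.0017301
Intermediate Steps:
F(O) = 2 (F(O) = -4 + 6 = 2)
c(z) = 4*z² (c(z) = (2*z)*(2*z) = 4*z²)
1/(c(-3*4) + F(10)) = 1/(4*(-3*4)² + 2) = 1/(4*(-12)² + 2) = 1/(4*144 + 2) = 1/(576 + 2) = 1/578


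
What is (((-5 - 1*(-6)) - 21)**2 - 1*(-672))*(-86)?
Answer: -92192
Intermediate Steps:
(((-5 - 1*(-6)) - 21)**2 - 1*(-672))*(-86) = (((-5 + 6) - 21)**2 + 672)*(-86) = ((1 - 21)**2 + 672)*(-86) = ((-20)**2 + 672)*(-86) = (400 + 672)*(-86) = 1072*(-86) = -92192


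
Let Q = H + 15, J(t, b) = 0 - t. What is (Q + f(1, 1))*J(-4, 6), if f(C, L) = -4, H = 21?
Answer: 128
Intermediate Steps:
J(t, b) = -t
Q = 36 (Q = 21 + 15 = 36)
(Q + f(1, 1))*J(-4, 6) = (36 - 4)*(-1*(-4)) = 32*4 = 128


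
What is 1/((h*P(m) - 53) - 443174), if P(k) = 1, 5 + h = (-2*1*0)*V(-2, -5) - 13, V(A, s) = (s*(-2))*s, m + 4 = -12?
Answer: -1/443245 ≈ -2.2561e-6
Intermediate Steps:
m = -16 (m = -4 - 12 = -16)
V(A, s) = -2*s**2 (V(A, s) = (-2*s)*s = -2*s**2)
h = -18 (h = -5 + ((-2*1*0)*(-2*(-5)**2) - 13) = -5 + ((-2*0)*(-2*25) - 13) = -5 + (0*(-50) - 13) = -5 + (0 - 13) = -5 - 13 = -18)
1/((h*P(m) - 53) - 443174) = 1/((-18*1 - 53) - 443174) = 1/((-18 - 53) - 443174) = 1/(-71 - 443174) = 1/(-443245) = -1/443245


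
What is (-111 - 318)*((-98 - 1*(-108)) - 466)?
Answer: 195624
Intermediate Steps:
(-111 - 318)*((-98 - 1*(-108)) - 466) = -429*((-98 + 108) - 466) = -429*(10 - 466) = -429*(-456) = 195624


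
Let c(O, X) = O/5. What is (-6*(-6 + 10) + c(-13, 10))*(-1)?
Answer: 133/5 ≈ 26.600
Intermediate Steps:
c(O, X) = O/5 (c(O, X) = O*(⅕) = O/5)
(-6*(-6 + 10) + c(-13, 10))*(-1) = (-6*(-6 + 10) + (⅕)*(-13))*(-1) = (-6*4 - 13/5)*(-1) = (-24 - 13/5)*(-1) = -133/5*(-1) = 133/5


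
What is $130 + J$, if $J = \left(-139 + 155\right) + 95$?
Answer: $241$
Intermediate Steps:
$J = 111$ ($J = 16 + 95 = 111$)
$130 + J = 130 + 111 = 241$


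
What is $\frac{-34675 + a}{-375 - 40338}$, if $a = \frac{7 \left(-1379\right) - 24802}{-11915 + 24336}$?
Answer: $\frac{430732630}{505696173} \approx 0.85176$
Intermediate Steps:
$a = - \frac{34455}{12421}$ ($a = \frac{-9653 - 24802}{12421} = \left(-34455\right) \frac{1}{12421} = - \frac{34455}{12421} \approx -2.7739$)
$\frac{-34675 + a}{-375 - 40338} = \frac{-34675 - \frac{34455}{12421}}{-375 - 40338} = - \frac{430732630}{12421 \left(-40713\right)} = \left(- \frac{430732630}{12421}\right) \left(- \frac{1}{40713}\right) = \frac{430732630}{505696173}$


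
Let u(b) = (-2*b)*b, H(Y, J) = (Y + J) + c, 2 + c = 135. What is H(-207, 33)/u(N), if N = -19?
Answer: 41/722 ≈ 0.056787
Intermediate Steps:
c = 133 (c = -2 + 135 = 133)
H(Y, J) = 133 + J + Y (H(Y, J) = (Y + J) + 133 = (J + Y) + 133 = 133 + J + Y)
u(b) = -2*b**2
H(-207, 33)/u(N) = (133 + 33 - 207)/((-2*(-19)**2)) = -41/((-2*361)) = -41/(-722) = -41*(-1/722) = 41/722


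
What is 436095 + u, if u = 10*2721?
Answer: 463305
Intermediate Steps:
u = 27210
436095 + u = 436095 + 27210 = 463305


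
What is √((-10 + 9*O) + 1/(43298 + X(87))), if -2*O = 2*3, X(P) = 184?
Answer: 29*I*√83181066/43482 ≈ 6.0828*I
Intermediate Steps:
O = -3 ≈ -3.0000
√((-10 + 9*O) + 1/(43298 + X(87))) = √((-10 + 9*(-3)) + 1/(43298 + 184)) = √((-10 - 27) + 1/43482) = √(-37 + 1/43482) = √(-1608833/43482) = 29*I*√83181066/43482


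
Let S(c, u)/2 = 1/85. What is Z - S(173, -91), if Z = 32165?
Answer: 2734023/85 ≈ 32165.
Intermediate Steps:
S(c, u) = 2/85
Z - S(173, -91) = 32165 - 1*2/85 = 32165 - 2/85 = 2734023/85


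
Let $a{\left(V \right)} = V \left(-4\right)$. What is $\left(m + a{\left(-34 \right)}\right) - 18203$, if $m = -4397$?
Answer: $-22464$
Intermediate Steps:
$a{\left(V \right)} = - 4 V$
$\left(m + a{\left(-34 \right)}\right) - 18203 = \left(-4397 - -136\right) - 18203 = \left(-4397 + 136\right) - 18203 = -4261 - 18203 = -22464$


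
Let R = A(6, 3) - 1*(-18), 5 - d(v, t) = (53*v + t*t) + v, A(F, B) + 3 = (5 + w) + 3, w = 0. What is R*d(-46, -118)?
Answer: -263005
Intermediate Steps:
A(F, B) = 5 (A(F, B) = -3 + ((5 + 0) + 3) = -3 + (5 + 3) = -3 + 8 = 5)
d(v, t) = 5 - t² - 54*v (d(v, t) = 5 - ((53*v + t*t) + v) = 5 - ((53*v + t²) + v) = 5 - ((t² + 53*v) + v) = 5 - (t² + 54*v) = 5 + (-t² - 54*v) = 5 - t² - 54*v)
R = 23 (R = 5 - 1*(-18) = 5 + 18 = 23)
R*d(-46, -118) = 23*(5 - 1*(-118)² - 54*(-46)) = 23*(5 - 1*13924 + 2484) = 23*(5 - 13924 + 2484) = 23*(-11435) = -263005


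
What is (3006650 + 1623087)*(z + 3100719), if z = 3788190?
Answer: 31893836886933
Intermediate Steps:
(3006650 + 1623087)*(z + 3100719) = (3006650 + 1623087)*(3788190 + 3100719) = 4629737*6888909 = 31893836886933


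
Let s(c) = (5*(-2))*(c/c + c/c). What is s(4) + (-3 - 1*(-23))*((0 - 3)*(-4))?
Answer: 220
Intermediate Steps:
s(c) = -20 (s(c) = -10*(1 + 1) = -10*2 = -20)
s(4) + (-3 - 1*(-23))*((0 - 3)*(-4)) = -20 + (-3 - 1*(-23))*((0 - 3)*(-4)) = -20 + (-3 + 23)*(-3*(-4)) = -20 + 20*12 = -20 + 240 = 220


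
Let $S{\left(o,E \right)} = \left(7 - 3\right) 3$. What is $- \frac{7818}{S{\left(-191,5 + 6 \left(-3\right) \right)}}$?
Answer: $- \frac{1303}{2} \approx -651.5$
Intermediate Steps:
$S{\left(o,E \right)} = 12$ ($S{\left(o,E \right)} = 4 \cdot 3 = 12$)
$- \frac{7818}{S{\left(-191,5 + 6 \left(-3\right) \right)}} = - \frac{7818}{12} = \left(-7818\right) \frac{1}{12} = - \frac{1303}{2}$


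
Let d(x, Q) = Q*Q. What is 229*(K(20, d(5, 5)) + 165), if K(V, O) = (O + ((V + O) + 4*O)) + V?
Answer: 81295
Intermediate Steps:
d(x, Q) = Q²
K(V, O) = 2*V + 6*O (K(V, O) = (O + ((O + V) + 4*O)) + V = (O + (V + 5*O)) + V = (V + 6*O) + V = 2*V + 6*O)
229*(K(20, d(5, 5)) + 165) = 229*((2*20 + 6*5²) + 165) = 229*((40 + 6*25) + 165) = 229*((40 + 150) + 165) = 229*(190 + 165) = 229*355 = 81295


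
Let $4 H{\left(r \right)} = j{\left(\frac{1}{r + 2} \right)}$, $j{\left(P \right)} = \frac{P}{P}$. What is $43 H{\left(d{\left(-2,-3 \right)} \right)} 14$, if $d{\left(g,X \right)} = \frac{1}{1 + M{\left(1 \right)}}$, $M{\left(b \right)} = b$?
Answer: $\frac{301}{2} \approx 150.5$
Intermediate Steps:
$d{\left(g,X \right)} = \frac{1}{2}$ ($d{\left(g,X \right)} = \frac{1}{1 + 1} = \frac{1}{2}$)
$j{\left(P \right)} = 1$
$H{\left(r \right)} = \frac{1}{4}$ ($H{\left(r \right)} = \frac{1}{4} \cdot 1 = \frac{1}{4}$)
$43 H{\left(d{\left(-2,-3 \right)} \right)} 14 = 43 \cdot \frac{1}{4} \cdot 14 = \frac{43}{4} \cdot 14 = \frac{301}{2}$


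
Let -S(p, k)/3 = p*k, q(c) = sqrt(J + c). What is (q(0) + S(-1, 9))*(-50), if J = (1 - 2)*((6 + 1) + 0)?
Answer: -1350 - 50*I*sqrt(7) ≈ -1350.0 - 132.29*I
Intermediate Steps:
J = -7 (J = -(7 + 0) = -1*7 = -7)
q(c) = sqrt(-7 + c)
S(p, k) = -3*k*p (S(p, k) = -3*p*k = -3*k*p)
(q(0) + S(-1, 9))*(-50) = (sqrt(-7 + 0) - 3*9*(-1))*(-50) = (sqrt(-7) + 27)*(-50) = (I*sqrt(7) + 27)*(-50) = (27 + I*sqrt(7))*(-50) = -1350 - 50*I*sqrt(7)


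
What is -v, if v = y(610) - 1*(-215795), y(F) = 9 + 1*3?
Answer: -215807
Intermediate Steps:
y(F) = 12 (y(F) = 9 + 3 = 12)
v = 215807 (v = 12 - 1*(-215795) = 12 + 215795 = 215807)
-v = -1*215807 = -215807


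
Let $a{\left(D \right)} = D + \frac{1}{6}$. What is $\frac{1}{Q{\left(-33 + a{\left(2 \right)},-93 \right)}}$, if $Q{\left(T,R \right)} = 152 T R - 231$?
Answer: $\frac{1}{435629} \approx 2.2955 \cdot 10^{-6}$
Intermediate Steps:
$a{\left(D \right)} = \frac{1}{6} + D$ ($a{\left(D \right)} = D + \frac{1}{6} = \frac{1}{6} + D$)
$Q{\left(T,R \right)} = -231 + 152 R T$ ($Q{\left(T,R \right)} = 152 R T - 231 = -231 + 152 R T$)
$\frac{1}{Q{\left(-33 + a{\left(2 \right)},-93 \right)}} = \frac{1}{-231 + 152 \left(-93\right) \left(-33 + \left(\frac{1}{6} + 2\right)\right)} = \frac{1}{-231 + 152 \left(-93\right) \left(-33 + \frac{13}{6}\right)} = \frac{1}{-231 + 152 \left(-93\right) \left(- \frac{185}{6}\right)} = \frac{1}{-231 + 435860} = \frac{1}{435629}$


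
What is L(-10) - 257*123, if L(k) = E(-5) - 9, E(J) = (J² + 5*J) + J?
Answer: -31625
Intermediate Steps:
E(J) = J² + 6*J
L(k) = -14 (L(k) = -5*(6 - 5) - 9 = -5*1 - 9 = -5 - 9 = -14)
L(-10) - 257*123 = -14 - 257*123 = -14 - 31611 = -31625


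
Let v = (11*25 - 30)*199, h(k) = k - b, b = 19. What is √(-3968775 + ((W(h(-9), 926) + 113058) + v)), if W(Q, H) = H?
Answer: 2*I*√951509 ≈ 1950.9*I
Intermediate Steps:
h(k) = -19 + k (h(k) = k - 1*19 = k - 19 = -19 + k)
v = 48755 (v = (275 - 30)*199 = 245*199 = 48755)
√(-3968775 + ((W(h(-9), 926) + 113058) + v)) = √(-3968775 + ((926 + 113058) + 48755)) = √(-3968775 + (113984 + 48755)) = √(-3968775 + 162739) = √(-3806036) = 2*I*√951509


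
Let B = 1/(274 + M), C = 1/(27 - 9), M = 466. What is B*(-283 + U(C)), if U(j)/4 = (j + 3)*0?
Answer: -283/740 ≈ -0.38243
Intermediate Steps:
C = 1/18 ≈ 0.055556
B = 1/740 (B = 1/(274 + 466) = 1/740 ≈ 0.0013514)
U(j) = 0 (U(j) = 4*((j + 3)*0) = 4*((3 + j)*0) = 4*0 = 0)
B*(-283 + U(C)) = (-283 + 0)/740 = (1/740)*(-283) = -283/740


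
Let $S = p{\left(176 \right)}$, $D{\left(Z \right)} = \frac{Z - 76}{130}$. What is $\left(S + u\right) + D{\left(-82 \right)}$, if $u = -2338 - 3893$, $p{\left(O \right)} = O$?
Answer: $- \frac{393654}{65} \approx -6056.2$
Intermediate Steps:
$u = -6231$ ($u = -2338 - 3893 = -6231$)
$D{\left(Z \right)} = - \frac{38}{65} + \frac{Z}{130}$ ($D{\left(Z \right)} = \left(Z - 76\right) \frac{1}{130} = \left(-76 + Z\right) \frac{1}{130} = - \frac{38}{65} + \frac{Z}{130}$)
$S = 176$
$\left(S + u\right) + D{\left(-82 \right)} = \left(176 - 6231\right) + \left(- \frac{38}{65} + \frac{1}{130} \left(-82\right)\right) = -6055 - \frac{79}{65} = - \frac{393654}{65}$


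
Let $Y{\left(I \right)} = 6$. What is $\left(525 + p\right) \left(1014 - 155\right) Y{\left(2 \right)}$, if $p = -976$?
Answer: $-2324454$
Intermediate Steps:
$\left(525 + p\right) \left(1014 - 155\right) Y{\left(2 \right)} = \left(525 - 976\right) \left(1014 - 155\right) 6 = \left(-451\right) 859 \cdot 6 = \left(-387409\right) 6 = -2324454$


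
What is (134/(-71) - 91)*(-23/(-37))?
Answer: -151685/2627 ≈ -57.741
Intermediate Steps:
(134/(-71) - 91)*(-23/(-37)) = (134*(-1/71) - 91)*(-23*(-1/37)) = (-134/71 - 91)*(23/37) = -6595/71*23/37 = -151685/2627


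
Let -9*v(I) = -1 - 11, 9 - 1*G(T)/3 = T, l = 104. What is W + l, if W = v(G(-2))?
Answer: 316/3 ≈ 105.33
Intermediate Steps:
G(T) = 27 - 3*T
v(I) = 4/3 (v(I) = -(-1 - 11)/9 = -⅑*(-12) = 4/3)
W = 4/3 ≈ 1.3333
W + l = 4/3 + 104 = 316/3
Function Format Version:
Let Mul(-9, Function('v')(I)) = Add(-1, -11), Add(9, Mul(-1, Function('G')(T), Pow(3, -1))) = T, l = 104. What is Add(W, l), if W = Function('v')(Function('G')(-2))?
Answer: Rational(316, 3) ≈ 105.33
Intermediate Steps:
Function('G')(T) = Add(27, Mul(-3, T))
Function('v')(I) = Rational(4, 3) (Function('v')(I) = Mul(Rational(-1, 9), Add(-1, -11)) = Mul(Rational(-1, 9), -12) = Rational(4, 3))
W = Rational(4, 3) ≈ 1.3333
Add(W, l) = Add(Rational(4, 3), 104) = Rational(316, 3)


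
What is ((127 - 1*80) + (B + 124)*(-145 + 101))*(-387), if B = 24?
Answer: 2501955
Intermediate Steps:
((127 - 1*80) + (B + 124)*(-145 + 101))*(-387) = ((127 - 1*80) + (24 + 124)*(-145 + 101))*(-387) = ((127 - 80) + 148*(-44))*(-387) = (47 - 6512)*(-387) = -6465*(-387) = 2501955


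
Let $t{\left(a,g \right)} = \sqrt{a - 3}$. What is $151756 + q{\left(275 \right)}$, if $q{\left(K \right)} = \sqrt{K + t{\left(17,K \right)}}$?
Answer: $151756 + \sqrt{275 + \sqrt{14}} \approx 1.5177 \cdot 10^{5}$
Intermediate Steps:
$t{\left(a,g \right)} = \sqrt{-3 + a}$
$q{\left(K \right)} = \sqrt{K + \sqrt{14}}$ ($q{\left(K \right)} = \sqrt{K + \sqrt{-3 + 17}} = \sqrt{K + \sqrt{14}}$)
$151756 + q{\left(275 \right)} = 151756 + \sqrt{275 + \sqrt{14}}$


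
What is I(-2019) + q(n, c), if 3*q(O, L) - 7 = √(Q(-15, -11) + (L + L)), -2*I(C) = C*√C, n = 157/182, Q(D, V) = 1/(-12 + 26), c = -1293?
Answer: 7/3 + I*√506842/42 + 2019*I*√2019/2 ≈ 2.3333 + 45377.0*I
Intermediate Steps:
Q(D, V) = 1/14
n = 157/182 (n = 157*(1/182) = 157/182 ≈ 0.86264)
I(C) = -C^(3/2)/2 (I(C) = -C*√C/2 = -C^(3/2)/2)
q(O, L) = 7/3 + √(1/14 + 2*L)/3 (q(O, L) = 7/3 + √(1/14 + (L + L))/3 = 7/3 + √(1/14 + 2*L)/3)
I(-2019) + q(n, c) = -(-2019)*I*√2019/2 + (7/3 + √(14 + 392*(-1293))/42) = -(-2019)*I*√2019/2 + (7/3 + √(14 - 506856)/42) = 2019*I*√2019/2 + (7/3 + √(-506842)/42) = 2019*I*√2019/2 + (7/3 + (I*√506842)/42) = 2019*I*√2019/2 + (7/3 + I*√506842/42) = 7/3 + I*√506842/42 + 2019*I*√2019/2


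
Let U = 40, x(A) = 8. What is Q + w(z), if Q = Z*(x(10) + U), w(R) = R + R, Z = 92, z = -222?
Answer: 3972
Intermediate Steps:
w(R) = 2*R
Q = 4416 (Q = 92*(8 + 40) = 92*48 = 4416)
Q + w(z) = 4416 + 2*(-222) = 4416 - 444 = 3972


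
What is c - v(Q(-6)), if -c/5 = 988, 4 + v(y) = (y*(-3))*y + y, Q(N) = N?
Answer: -4822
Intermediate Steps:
v(y) = -4 + y - 3*y² (v(y) = -4 + ((y*(-3))*y + y) = -4 + ((-3*y)*y + y) = -4 + (-3*y² + y) = -4 + (y - 3*y²) = -4 + y - 3*y²)
c = -4940 (c = -5*988 = -4940)
c - v(Q(-6)) = -4940 - (-4 - 6 - 3*(-6)²) = -4940 - (-4 - 6 - 3*36) = -4940 - (-4 - 6 - 108) = -4940 - 1*(-118) = -4940 + 118 = -4822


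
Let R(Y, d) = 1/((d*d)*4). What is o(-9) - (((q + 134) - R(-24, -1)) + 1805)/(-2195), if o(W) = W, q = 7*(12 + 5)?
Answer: -70789/8780 ≈ -8.0625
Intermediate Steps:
q = 119 (q = 7*17 = 119)
R(Y, d) = 1/(4*d**2) (R(Y, d) = 1/(d**2*4) = 1/(4*d**2))
o(-9) - (((q + 134) - R(-24, -1)) + 1805)/(-2195) = -9 - (((119 + 134) - 1/(4*(-1)**2)) + 1805)/(-2195) = -9 - ((253 - 1/4) + 1805)*(-1)/2195 = -9 - (1011/4 + 1805)*(-1)/2195 = -9 - 8231*(-1)/(4*2195) = -9 - 1*(-8231/8780) = -9 + 8231/8780 = -70789/8780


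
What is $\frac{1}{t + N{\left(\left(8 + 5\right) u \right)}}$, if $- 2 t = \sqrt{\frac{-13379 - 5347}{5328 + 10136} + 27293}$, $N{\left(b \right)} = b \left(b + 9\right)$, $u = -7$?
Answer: $\frac{230784736}{1721904679919} + \frac{4 \sqrt{407901878429}}{1721904679919} \approx 0.00013551$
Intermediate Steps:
$N{\left(b \right)} = b \left(9 + b\right)$
$t = - \frac{\sqrt{407901878429}}{7732}$ ($t = - \frac{\sqrt{\frac{-13379 - 5347}{5328 + 10136} + 27293}}{2} = - \frac{\sqrt{- \frac{18726}{15464} + 27293}}{2} = - \frac{\sqrt{\left(-18726\right) \frac{1}{15464} + 27293}}{2} = - \frac{\sqrt{- \frac{9363}{7732} + 27293}}{2} = - \frac{\sqrt{\frac{211020113}{7732}}}{2} = - \frac{\frac{1}{3866} \sqrt{407901878429}}{2} = - \frac{\sqrt{407901878429}}{7732} \approx -82.601$)
$\frac{1}{t + N{\left(\left(8 + 5\right) u \right)}} = \frac{1}{- \frac{\sqrt{407901878429}}{7732} + \left(8 + 5\right) \left(-7\right) \left(9 + \left(8 + 5\right) \left(-7\right)\right)} = \frac{1}{- \frac{\sqrt{407901878429}}{7732} + 13 \left(-7\right) \left(9 + 13 \left(-7\right)\right)} = \frac{1}{- \frac{\sqrt{407901878429}}{7732} - 91 \left(9 - 91\right)} = \frac{1}{- \frac{\sqrt{407901878429}}{7732} - -7462} = \frac{1}{- \frac{\sqrt{407901878429}}{7732} + 7462} = \frac{1}{7462 - \frac{\sqrt{407901878429}}{7732}}$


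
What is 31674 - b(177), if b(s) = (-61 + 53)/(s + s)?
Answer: 5606302/177 ≈ 31674.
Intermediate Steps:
b(s) = -4/s (b(s) = -8*1/(2*s) = -4/s)
31674 - b(177) = 31674 - (-4)/177 = 31674 - 1*(-4/177) = 31674 + 4/177 = 5606302/177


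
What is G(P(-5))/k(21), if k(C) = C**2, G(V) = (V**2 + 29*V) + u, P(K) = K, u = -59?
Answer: -179/441 ≈ -0.40590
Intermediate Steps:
G(V) = -59 + V**2 + 29*V (G(V) = (V**2 + 29*V) - 59 = -59 + V**2 + 29*V)
G(P(-5))/k(21) = (-59 + (-5)**2 + 29*(-5))/(21**2) = (-59 + 25 - 145)/441 = -179*1/441 = -179/441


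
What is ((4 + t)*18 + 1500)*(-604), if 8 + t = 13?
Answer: -1003848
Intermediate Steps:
t = 5 (t = -8 + 13 = 5)
((4 + t)*18 + 1500)*(-604) = ((4 + 5)*18 + 1500)*(-604) = (9*18 + 1500)*(-604) = (162 + 1500)*(-604) = 1662*(-604) = -1003848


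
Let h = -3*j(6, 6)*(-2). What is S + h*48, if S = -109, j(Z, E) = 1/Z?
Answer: -61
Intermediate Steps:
h = 1 (h = -3/6*(-2) = -3*⅙*(-2) = -½*(-2) = 1)
S + h*48 = -109 + 1*48 = -109 + 48 = -61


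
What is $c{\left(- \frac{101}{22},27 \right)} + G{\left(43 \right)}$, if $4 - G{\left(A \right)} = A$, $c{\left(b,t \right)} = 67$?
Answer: $28$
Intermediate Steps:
$G{\left(A \right)} = 4 - A$
$c{\left(- \frac{101}{22},27 \right)} + G{\left(43 \right)} = 67 + \left(4 - 43\right) = 67 - 39 = 28$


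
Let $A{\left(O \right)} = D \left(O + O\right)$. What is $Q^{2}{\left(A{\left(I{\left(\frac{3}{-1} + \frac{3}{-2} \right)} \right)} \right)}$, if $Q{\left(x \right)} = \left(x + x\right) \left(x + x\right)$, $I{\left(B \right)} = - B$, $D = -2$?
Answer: $1679616$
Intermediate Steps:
$A{\left(O \right)} = - 4 O$ ($A{\left(O \right)} = - 2 \left(O + O\right) = - 2 \cdot 2 O = - 4 O$)
$Q{\left(x \right)} = 4 x^{2}$ ($Q{\left(x \right)} = 2 x 2 x = 4 x^{2}$)
$Q^{2}{\left(A{\left(I{\left(\frac{3}{-1} + \frac{3}{-2} \right)} \right)} \right)} = \left(4 \left(- 4 \left(- (\frac{3}{-1} + \frac{3}{-2})\right)\right)^{2}\right)^{2} = \left(4 \left(- 4 \left(- (3 \left(-1\right) + 3 \left(- \frac{1}{2}\right))\right)\right)^{2}\right)^{2} = \left(4 \left(- 4 \left(- (-3 - \frac{3}{2})\right)\right)^{2}\right)^{2} = \left(4 \left(- 4 \left(\left(-1\right) \left(- \frac{9}{2}\right)\right)\right)^{2}\right)^{2} = \left(4 \left(\left(-4\right) \frac{9}{2}\right)^{2}\right)^{2} = \left(4 \left(-18\right)^{2}\right)^{2} = \left(4 \cdot 324\right)^{2} = 1296^{2} = 1679616$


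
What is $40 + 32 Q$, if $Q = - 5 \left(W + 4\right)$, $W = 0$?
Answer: $-600$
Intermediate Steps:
$Q = -20$ ($Q = - 5 \left(0 + 4\right) = \left(-5\right) 4 = -20$)
$40 + 32 Q = 40 + 32 \left(-20\right) = 40 - 640 = -600$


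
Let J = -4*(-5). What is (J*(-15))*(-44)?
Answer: 13200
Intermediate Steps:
J = 20
(J*(-15))*(-44) = (20*(-15))*(-44) = -300*(-44) = 13200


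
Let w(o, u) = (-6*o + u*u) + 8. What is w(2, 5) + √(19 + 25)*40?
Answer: 21 + 80*√11 ≈ 286.33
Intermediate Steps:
w(o, u) = 8 + u² - 6*o (w(o, u) = (-6*o + u²) + 8 = (u² - 6*o) + 8 = 8 + u² - 6*o)
w(2, 5) + √(19 + 25)*40 = (8 + 5² - 6*2) + √(19 + 25)*40 = (8 + 25 - 12) + √44*40 = 21 + (2*√11)*40 = 21 + 80*√11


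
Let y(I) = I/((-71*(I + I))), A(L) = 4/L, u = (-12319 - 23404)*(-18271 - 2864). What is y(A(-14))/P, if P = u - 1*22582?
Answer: -1/107207589266 ≈ -9.3277e-12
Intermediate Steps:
u = 755005605 (u = -35723*(-21135) = 755005605)
y(I) = -1/142 (y(I) = I/((-142*I)) = I*(-1/(142*I)) = -1/142)
P = 754983023 (P = 755005605 - 1*22582 = 755005605 - 22582 = 754983023)
y(A(-14))/P = -1/142/754983023 = -1/142*1/754983023 = -1/107207589266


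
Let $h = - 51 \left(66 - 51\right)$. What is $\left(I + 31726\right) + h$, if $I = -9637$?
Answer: $21324$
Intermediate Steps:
$h = -765$ ($h = \left(-51\right) 15 = -765$)
$\left(I + 31726\right) + h = \left(-9637 + 31726\right) - 765 = 22089 - 765 = 21324$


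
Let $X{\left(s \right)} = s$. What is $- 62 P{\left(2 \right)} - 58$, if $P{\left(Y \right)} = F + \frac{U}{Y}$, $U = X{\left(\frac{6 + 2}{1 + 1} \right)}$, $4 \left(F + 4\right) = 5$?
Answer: $- \frac{23}{2} \approx -11.5$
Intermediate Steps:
$F = - \frac{11}{4}$ ($F = -4 + \frac{1}{4} \cdot 5 = -4 + \frac{5}{4} = - \frac{11}{4} \approx -2.75$)
$U = 4$ ($U = \frac{6 + 2}{1 + 1} = \frac{8}{2} = 8 \cdot \frac{1}{2} = 4$)
$P{\left(Y \right)} = - \frac{11}{4} + \frac{4}{Y}$
$- 62 P{\left(2 \right)} - 58 = - 62 \left(- \frac{11}{4} + \frac{4}{2}\right) - 58 = - 62 \left(- \frac{11}{4} + 4 \cdot \frac{1}{2}\right) - 58 = - 62 \left(- \frac{11}{4} + 2\right) - 58 = \left(-62\right) \left(- \frac{3}{4}\right) - 58 = \frac{93}{2} - 58 = - \frac{23}{2}$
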